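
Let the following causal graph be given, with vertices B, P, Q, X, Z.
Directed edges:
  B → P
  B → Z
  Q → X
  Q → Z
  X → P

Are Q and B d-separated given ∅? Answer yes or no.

Bayes-Ball from Q | ∅ reaches {P,X,Z}.
B ∉ reach(Q|∅) ⇒ Q ⊥ B | ∅.

Yes — Q ⊥ B | ∅.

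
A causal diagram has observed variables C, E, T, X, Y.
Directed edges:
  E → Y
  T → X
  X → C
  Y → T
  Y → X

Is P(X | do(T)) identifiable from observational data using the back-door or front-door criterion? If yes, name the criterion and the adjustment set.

P(X|do(T)): backdoor, adjust for {Y}.

desc(T)\{T}={C,X}; candidates ⊆ {E,Y}.
size 0: {}; under {} T still reaches {C,E,X,Y} ∋ X.
{Y}: T⊥X given {Y} in G with T→· removed — back-door holds.
P(X|do(T)) = Σ_{Y} P(X|T,Y)·P(Y).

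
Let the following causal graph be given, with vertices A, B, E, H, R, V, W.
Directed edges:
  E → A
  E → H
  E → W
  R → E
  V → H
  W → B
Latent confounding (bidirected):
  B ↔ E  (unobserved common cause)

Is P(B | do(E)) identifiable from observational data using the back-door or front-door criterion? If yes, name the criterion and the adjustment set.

desc(E)\{E}={A,B,H,W}; candidates ⊆ {R,V}.
E↔B: latent back-door arc(s) into E.
size 0: {}; under {} E still reaches {B,R} ∋ B.
size 1: {R}, {V}; under {R} E still reaches {B} ∋ B.
size 2: {R,V}; under {R,V} E still reaches {B} ∋ B.
E↔B cannot be blocked by any observed set — no back-door set.
{W}: (i) intercepts every directed E→B path; (ii) no back-door E→{W}; (iii) {E} blocks every back-door {W}→B. Front-door holds.
P(B|do(E)) = Σ_{W} P(W|E) Σ_{E'} P(B|W,E')P(E').

P(B|do(E)): frontdoor, adjust for {W}.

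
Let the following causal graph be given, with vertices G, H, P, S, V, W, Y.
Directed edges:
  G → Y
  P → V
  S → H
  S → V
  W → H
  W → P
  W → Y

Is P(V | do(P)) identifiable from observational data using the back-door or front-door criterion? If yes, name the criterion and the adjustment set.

desc(P)\{P}={V}; candidates ⊆ {G,H,S,W,Y}.
∅: P⊥V given ∅ in G with P→· removed — back-door holds.
P(V|do(P)) = P(V|P) — no adjustment needed.

P(V|do(P)): backdoor, adjust for ∅.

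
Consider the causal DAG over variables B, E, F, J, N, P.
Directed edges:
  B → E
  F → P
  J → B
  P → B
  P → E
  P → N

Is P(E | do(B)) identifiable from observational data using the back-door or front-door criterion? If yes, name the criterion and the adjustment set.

desc(B)\{B}={E}; candidates ⊆ {F,J,N,P}.
size 0: {}; under {} B still reaches {E,F,J,N,P} ∋ E.
{P}: B⊥E given {P} in G with B→· removed — back-door holds.
P(E|do(B)) = Σ_{P} P(E|B,P)·P(P).

P(E|do(B)): backdoor, adjust for {P}.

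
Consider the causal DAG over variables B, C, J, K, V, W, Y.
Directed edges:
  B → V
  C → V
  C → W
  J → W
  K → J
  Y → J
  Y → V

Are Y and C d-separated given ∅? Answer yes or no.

Yes — Y ⊥ C | ∅.

Bayes-Ball from Y | ∅ reaches {J,V,W}.
C ∉ reach(Y|∅) ⇒ Y ⊥ C | ∅.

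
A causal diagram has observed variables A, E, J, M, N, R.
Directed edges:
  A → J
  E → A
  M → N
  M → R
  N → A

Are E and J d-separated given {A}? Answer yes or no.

Bayes-Ball from E | {A} reaches {M,N,R}.
J ∉ reach(E|{A}) ⇒ E ⊥ J | {A}.

Yes — E ⊥ J | {A}.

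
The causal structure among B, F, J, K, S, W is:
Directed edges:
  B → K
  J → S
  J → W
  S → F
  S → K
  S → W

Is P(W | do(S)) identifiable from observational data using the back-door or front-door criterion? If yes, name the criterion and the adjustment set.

P(W|do(S)): backdoor, adjust for {J}.

desc(S)\{S}={F,K,W}; candidates ⊆ {B,J}.
size 0: {}; under {} S still reaches {J,W} ∋ W.
{J}: S⊥W given {J} in G with S→· removed — back-door holds.
P(W|do(S)) = Σ_{J} P(W|S,J)·P(J).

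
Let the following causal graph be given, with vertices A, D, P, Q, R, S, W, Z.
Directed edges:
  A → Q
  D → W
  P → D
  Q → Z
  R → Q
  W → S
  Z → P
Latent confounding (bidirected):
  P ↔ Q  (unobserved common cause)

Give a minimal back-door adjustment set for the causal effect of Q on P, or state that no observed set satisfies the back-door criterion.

desc(Q)\{Q}={D,P,S,W,Z}; candidates ⊆ {A,R}.
Q↔P: latent back-door arc(s) into Q.
size 0: {}; under {} Q still reaches {A,D,P,R,S,W} ∋ P.
size 1: {A}, {R}; under {A} Q still reaches {D,P,R,S,W} ∋ P.
size 2: {A,R}; under {A,R} Q still reaches {D,P,S,W} ∋ P.
Q↔P cannot be blocked by any observed set — no back-door set.

Q→P: no observed back-door set.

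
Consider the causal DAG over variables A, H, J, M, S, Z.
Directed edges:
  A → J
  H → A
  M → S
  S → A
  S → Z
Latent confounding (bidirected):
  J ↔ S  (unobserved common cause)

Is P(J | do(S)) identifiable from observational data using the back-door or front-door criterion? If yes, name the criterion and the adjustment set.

P(J|do(S)): frontdoor, adjust for {A}.

desc(S)\{S}={A,J,Z}; candidates ⊆ {H,M}.
S↔J: latent back-door arc(s) into S.
size 0: {}; under {} S still reaches {J,M} ∋ J.
size 1: {H}, {M}; under {H} S still reaches {J,M} ∋ J.
size 2: {H,M}; under {H,M} S still reaches {J} ∋ J.
S↔J cannot be blocked by any observed set — no back-door set.
{A}: (i) intercepts every directed S→J path; (ii) no back-door S→{A}; (iii) {S} blocks every back-door {A}→J. Front-door holds.
P(J|do(S)) = Σ_{A} P(A|S) Σ_{S'} P(J|A,S')P(S').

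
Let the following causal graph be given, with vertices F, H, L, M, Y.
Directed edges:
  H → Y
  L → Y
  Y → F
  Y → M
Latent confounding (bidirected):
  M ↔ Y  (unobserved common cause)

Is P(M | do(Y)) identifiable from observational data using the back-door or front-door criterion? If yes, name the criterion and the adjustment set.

P(M|do(Y)): not identifiable (no BD/FD set).

desc(Y)\{Y}={F,M}; candidates ⊆ {H,L}.
Y↔M: latent back-door arc(s) into Y.
size 0: {}; under {} Y still reaches {H,L,M} ∋ M.
size 1: {H}, {L}; under {H} Y still reaches {L,M} ∋ M.
size 2: {H,L}; under {H,L} Y still reaches {M} ∋ M.
Y↔M cannot be blocked by any observed set — no back-door set.
No mediator lies on a directed Y→…→M path.
Neither criterion identifies P(M|do(Y)) in this graph.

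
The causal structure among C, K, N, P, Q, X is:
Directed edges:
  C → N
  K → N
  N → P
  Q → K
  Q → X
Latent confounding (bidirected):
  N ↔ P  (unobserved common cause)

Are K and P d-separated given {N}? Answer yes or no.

Bayes-Ball from K | {N} reaches {C,P,Q,X}.
P ∈ reach(K|{N}) ⇒ K ⊥̸ P | {N}.

No — K and P are d-connected given {N}.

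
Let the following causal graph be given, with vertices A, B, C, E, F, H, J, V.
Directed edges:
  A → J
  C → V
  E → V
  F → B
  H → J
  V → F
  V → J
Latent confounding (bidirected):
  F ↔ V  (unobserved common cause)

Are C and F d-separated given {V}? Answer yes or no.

Bayes-Ball from C | {V} reaches {B,E,F}.
F ∈ reach(C|{V}) ⇒ C ⊥̸ F | {V}.

No — C and F are d-connected given {V}.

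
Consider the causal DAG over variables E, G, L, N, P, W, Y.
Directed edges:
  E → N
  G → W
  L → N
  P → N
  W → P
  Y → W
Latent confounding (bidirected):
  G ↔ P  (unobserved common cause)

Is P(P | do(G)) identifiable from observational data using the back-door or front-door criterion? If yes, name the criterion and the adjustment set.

desc(G)\{G}={N,P,W}; candidates ⊆ {E,L,Y}.
G↔P: latent back-door arc(s) into G.
size 0: {}; under {} G still reaches {N,P} ∋ P.
size 1: {E}, {L}, {Y}; under {E} G still reaches {N,P} ∋ P.
size 2: {E,L}, {E,Y}, {L,Y}; under {E,L} G still reaches {N,P} ∋ P.
G↔P cannot be blocked by any observed set — no back-door set.
{W}: (i) intercepts every directed G→P path; (ii) no back-door G→{W}; (iii) {G} blocks every back-door {W}→P. Front-door holds.
P(P|do(G)) = Σ_{W} P(W|G) Σ_{G'} P(P|W,G')P(G').

P(P|do(G)): frontdoor, adjust for {W}.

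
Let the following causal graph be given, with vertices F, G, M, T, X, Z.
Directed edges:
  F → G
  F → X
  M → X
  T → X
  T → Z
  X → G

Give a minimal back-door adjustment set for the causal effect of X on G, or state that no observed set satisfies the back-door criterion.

desc(X)\{X}={G}; candidates ⊆ {F,M,T,Z}.
size 0: {}; under {} X still reaches {F,G,M,T,Z} ∋ G.
{F}: X⊥G given {F} in G with X→· removed — back-door holds.

X→G: minimal back-door set {F}.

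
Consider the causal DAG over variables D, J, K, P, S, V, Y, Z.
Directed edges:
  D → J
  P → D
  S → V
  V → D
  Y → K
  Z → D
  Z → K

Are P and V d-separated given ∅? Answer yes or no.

Yes — P ⊥ V | ∅.

Bayes-Ball from P | ∅ reaches {D,J}.
V ∉ reach(P|∅) ⇒ P ⊥ V | ∅.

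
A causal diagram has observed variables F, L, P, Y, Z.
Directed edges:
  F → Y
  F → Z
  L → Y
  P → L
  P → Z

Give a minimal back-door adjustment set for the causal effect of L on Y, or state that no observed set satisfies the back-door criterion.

desc(L)\{L}={Y}; candidates ⊆ {F,P,Z}.
∅: L⊥Y given ∅ in G with L→· removed — back-door holds.

L→Y: minimal back-door set ∅.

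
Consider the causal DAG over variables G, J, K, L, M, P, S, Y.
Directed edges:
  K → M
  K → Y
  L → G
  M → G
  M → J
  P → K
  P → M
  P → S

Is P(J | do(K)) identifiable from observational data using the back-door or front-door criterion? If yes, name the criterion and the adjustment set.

desc(K)\{K}={G,J,M,Y}; candidates ⊆ {L,P,S}.
size 0: {}; under {} K still reaches {G,J,M,P,S} ∋ J.
{P}: K⊥J given {P} in G with K→· removed — back-door holds.
P(J|do(K)) = Σ_{P} P(J|K,P)·P(P).

P(J|do(K)): backdoor, adjust for {P}.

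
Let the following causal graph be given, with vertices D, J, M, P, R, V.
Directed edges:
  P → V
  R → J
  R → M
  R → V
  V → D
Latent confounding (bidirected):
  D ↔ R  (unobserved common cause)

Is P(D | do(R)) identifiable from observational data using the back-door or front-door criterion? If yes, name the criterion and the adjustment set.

P(D|do(R)): frontdoor, adjust for {V}.

desc(R)\{R}={D,J,M,V}; candidates ⊆ {P}.
R↔D: latent back-door arc(s) into R.
size 0: {}; under {} R still reaches {D} ∋ D.
size 1: {P}; under {P} R still reaches {D} ∋ D.
R↔D cannot be blocked by any observed set — no back-door set.
{V}: (i) intercepts every directed R→D path; (ii) no back-door R→{V}; (iii) {R} blocks every back-door {V}→D. Front-door holds.
P(D|do(R)) = Σ_{V} P(V|R) Σ_{R'} P(D|V,R')P(R').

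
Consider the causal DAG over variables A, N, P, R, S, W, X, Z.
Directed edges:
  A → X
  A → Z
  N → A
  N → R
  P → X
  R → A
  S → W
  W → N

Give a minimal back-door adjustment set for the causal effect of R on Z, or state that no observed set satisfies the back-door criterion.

R→Z: minimal back-door set {N}.

desc(R)\{R}={A,X,Z}; candidates ⊆ {N,P,S,W}.
size 0: {}; under {} R still reaches {A,N,S,W,X,Z} ∋ Z.
{N}: R⊥Z given {N} in G with R→· removed — back-door holds.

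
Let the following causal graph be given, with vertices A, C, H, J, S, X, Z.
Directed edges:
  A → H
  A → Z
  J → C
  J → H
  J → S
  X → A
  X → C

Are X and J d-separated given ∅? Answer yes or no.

Yes — X ⊥ J | ∅.

Bayes-Ball from X | ∅ reaches {A,C,H,Z}.
J ∉ reach(X|∅) ⇒ X ⊥ J | ∅.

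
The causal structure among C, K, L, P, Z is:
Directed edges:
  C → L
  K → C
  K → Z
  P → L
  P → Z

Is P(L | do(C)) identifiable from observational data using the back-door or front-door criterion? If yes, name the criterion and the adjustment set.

desc(C)\{C}={L}; candidates ⊆ {K,P,Z}.
∅: C⊥L given ∅ in G with C→· removed — back-door holds.
P(L|do(C)) = P(L|C) — no adjustment needed.

P(L|do(C)): backdoor, adjust for ∅.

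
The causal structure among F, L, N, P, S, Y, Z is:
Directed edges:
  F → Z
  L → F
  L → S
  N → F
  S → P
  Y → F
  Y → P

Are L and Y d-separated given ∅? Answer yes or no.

Yes — L ⊥ Y | ∅.

Bayes-Ball from L | ∅ reaches {F,P,S,Z}.
Y ∉ reach(L|∅) ⇒ L ⊥ Y | ∅.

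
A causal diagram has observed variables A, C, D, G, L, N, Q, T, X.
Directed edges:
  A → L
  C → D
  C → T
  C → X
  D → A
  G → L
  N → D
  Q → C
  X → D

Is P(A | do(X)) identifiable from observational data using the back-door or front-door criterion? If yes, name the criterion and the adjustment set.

desc(X)\{X}={A,D,L}; candidates ⊆ {C,G,N,Q,T}.
size 0: {}; under {} X still reaches {A,C,D,L,Q,T} ∋ A.
{C}: X⊥A given {C} in G with X→· removed — back-door holds.
P(A|do(X)) = Σ_{C} P(A|X,C)·P(C).

P(A|do(X)): backdoor, adjust for {C}.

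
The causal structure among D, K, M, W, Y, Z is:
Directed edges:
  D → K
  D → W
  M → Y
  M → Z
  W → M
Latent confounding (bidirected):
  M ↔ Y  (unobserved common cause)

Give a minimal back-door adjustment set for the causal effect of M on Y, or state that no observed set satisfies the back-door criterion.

desc(M)\{M}={Y,Z}; candidates ⊆ {D,K,W}.
M↔Y: latent back-door arc(s) into M.
size 0: {}; under {} M still reaches {D,K,W,Y} ∋ Y.
size 1: {D}, {K}, {W}; under {D} M still reaches {W,Y} ∋ Y.
size 2: {D,K}, {D,W}, {K,W}; under {D,K} M still reaches {W,Y} ∋ Y.
M↔Y cannot be blocked by any observed set — no back-door set.

M→Y: no observed back-door set.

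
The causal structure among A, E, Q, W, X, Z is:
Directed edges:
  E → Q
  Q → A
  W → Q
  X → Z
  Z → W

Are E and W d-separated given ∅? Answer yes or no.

Yes — E ⊥ W | ∅.

Bayes-Ball from E | ∅ reaches {A,Q}.
W ∉ reach(E|∅) ⇒ E ⊥ W | ∅.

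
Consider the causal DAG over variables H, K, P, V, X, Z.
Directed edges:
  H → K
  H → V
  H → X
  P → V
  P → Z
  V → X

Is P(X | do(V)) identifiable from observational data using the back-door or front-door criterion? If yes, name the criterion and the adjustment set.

desc(V)\{V}={X}; candidates ⊆ {H,K,P,Z}.
size 0: {}; under {} V still reaches {H,K,P,X,Z} ∋ X.
{H}: V⊥X given {H} in G with V→· removed — back-door holds.
P(X|do(V)) = Σ_{H} P(X|V,H)·P(H).

P(X|do(V)): backdoor, adjust for {H}.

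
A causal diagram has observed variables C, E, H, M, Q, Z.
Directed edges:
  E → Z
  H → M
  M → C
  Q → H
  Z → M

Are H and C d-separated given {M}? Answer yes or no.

Bayes-Ball from H | {M} reaches {E,Q,Z}.
C ∉ reach(H|{M}) ⇒ H ⊥ C | {M}.

Yes — H ⊥ C | {M}.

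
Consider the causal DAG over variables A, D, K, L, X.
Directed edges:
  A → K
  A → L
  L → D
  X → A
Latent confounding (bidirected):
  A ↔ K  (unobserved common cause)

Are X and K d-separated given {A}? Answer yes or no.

No — X and K are d-connected given {A}.

Bayes-Ball from X | {A} reaches {K}.
K ∈ reach(X|{A}) ⇒ X ⊥̸ K | {A}.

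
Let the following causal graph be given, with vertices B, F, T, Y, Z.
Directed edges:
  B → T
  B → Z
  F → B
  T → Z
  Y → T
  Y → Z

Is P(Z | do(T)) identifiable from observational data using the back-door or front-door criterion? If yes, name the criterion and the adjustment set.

desc(T)\{T}={Z}; candidates ⊆ {B,F,Y}.
size 0: {}; under {} T still reaches {B,F,Y,Z} ∋ Z.
size 1: {B}, {F}, {Y}; under {B} T still reaches {Y,Z} ∋ Z.
{B,Y}: T⊥Z given {B,Y} in G with T→· removed — back-door holds.
P(Z|do(T)) = Σ_{B,Y} P(Z|T,B,Y)·P(B,Y).

P(Z|do(T)): backdoor, adjust for {B, Y}.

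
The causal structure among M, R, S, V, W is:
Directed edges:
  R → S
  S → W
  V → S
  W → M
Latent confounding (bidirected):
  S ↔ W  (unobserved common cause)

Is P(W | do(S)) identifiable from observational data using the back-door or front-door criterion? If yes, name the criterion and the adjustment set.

desc(S)\{S}={M,W}; candidates ⊆ {R,V}.
S↔W: latent back-door arc(s) into S.
size 0: {}; under {} S still reaches {M,R,V,W} ∋ W.
size 1: {R}, {V}; under {R} S still reaches {M,V,W} ∋ W.
size 2: {R,V}; under {R,V} S still reaches {M,W} ∋ W.
S↔W cannot be blocked by any observed set — no back-door set.
No mediator lies on a directed S→…→W path.
Neither criterion identifies P(W|do(S)) in this graph.

P(W|do(S)): not identifiable (no BD/FD set).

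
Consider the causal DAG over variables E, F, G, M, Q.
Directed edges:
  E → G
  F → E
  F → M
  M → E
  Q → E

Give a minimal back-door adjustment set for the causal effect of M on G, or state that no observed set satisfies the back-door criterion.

M→G: minimal back-door set {F}.

desc(M)\{M}={E,G}; candidates ⊆ {F,Q}.
size 0: {}; under {} M still reaches {E,F,G} ∋ G.
{F}: M⊥G given {F} in G with M→· removed — back-door holds.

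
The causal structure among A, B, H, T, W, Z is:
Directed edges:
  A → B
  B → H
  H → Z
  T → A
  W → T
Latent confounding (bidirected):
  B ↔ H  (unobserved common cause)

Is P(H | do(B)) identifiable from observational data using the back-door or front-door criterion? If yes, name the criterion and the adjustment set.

desc(B)\{B}={H,Z}; candidates ⊆ {A,T,W}.
B↔H: latent back-door arc(s) into B.
size 0: {}; under {} B still reaches {A,H,T,W,Z} ∋ H.
size 1: {A}, {T}, {W}; under {A} B still reaches {H,Z} ∋ H.
size 2: {A,T}, {A,W}, {T,W}; under {A,T} B still reaches {H,Z} ∋ H.
B↔H cannot be blocked by any observed set — no back-door set.
No mediator lies on a directed B→…→H path.
Neither criterion identifies P(H|do(B)) in this graph.

P(H|do(B)): not identifiable (no BD/FD set).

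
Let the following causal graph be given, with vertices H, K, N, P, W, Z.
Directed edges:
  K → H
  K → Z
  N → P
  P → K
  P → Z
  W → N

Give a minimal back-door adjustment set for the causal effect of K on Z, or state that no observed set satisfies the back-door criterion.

K→Z: minimal back-door set {P}.

desc(K)\{K}={H,Z}; candidates ⊆ {N,P,W}.
size 0: {}; under {} K still reaches {N,P,W,Z} ∋ Z.
{P}: K⊥Z given {P} in G with K→· removed — back-door holds.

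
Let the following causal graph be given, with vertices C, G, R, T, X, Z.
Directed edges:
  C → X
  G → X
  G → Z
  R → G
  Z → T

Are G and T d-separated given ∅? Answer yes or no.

No — G and T are d-connected given ∅.

Bayes-Ball from G | ∅ reaches {R,T,X,Z}.
T ∈ reach(G|∅) ⇒ G ⊥̸ T | ∅.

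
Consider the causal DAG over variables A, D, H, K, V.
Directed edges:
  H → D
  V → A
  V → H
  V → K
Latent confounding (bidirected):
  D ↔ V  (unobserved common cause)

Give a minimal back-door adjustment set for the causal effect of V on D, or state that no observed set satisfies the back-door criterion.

desc(V)\{V}={A,D,H,K}; candidates ⊆ {—}.
V↔D: latent back-door arc(s) into V.
size 0: {}; under {} V still reaches {D} ∋ D.
V↔D cannot be blocked by any observed set — no back-door set.

V→D: no observed back-door set.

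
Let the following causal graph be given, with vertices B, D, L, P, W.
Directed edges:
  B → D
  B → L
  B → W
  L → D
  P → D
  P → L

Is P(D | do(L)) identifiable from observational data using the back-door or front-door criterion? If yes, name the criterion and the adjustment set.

desc(L)\{L}={D}; candidates ⊆ {B,P,W}.
size 0: {}; under {} L still reaches {B,D,P,W} ∋ D.
size 1: {B}, {P}, {W}; under {B} L still reaches {D,P} ∋ D.
{B,P}: L⊥D given {B,P} in G with L→· removed — back-door holds.
P(D|do(L)) = Σ_{B,P} P(D|L,B,P)·P(B,P).

P(D|do(L)): backdoor, adjust for {B, P}.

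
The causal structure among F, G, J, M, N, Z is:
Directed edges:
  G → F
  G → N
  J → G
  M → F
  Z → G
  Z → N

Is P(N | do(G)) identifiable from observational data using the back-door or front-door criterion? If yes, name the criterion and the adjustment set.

desc(G)\{G}={F,N}; candidates ⊆ {J,M,Z}.
size 0: {}; under {} G still reaches {J,N,Z} ∋ N.
{Z}: G⊥N given {Z} in G with G→· removed — back-door holds.
P(N|do(G)) = Σ_{Z} P(N|G,Z)·P(Z).

P(N|do(G)): backdoor, adjust for {Z}.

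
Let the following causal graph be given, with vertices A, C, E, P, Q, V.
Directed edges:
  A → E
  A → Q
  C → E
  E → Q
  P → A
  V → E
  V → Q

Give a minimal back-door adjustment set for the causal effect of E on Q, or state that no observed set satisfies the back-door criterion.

desc(E)\{E}={Q}; candidates ⊆ {A,C,P,V}.
size 0: {}; under {} E still reaches {A,C,P,Q,V} ∋ Q.
size 1: {A}, {C}, {P} …(+1); under {A} E still reaches {C,Q,V} ∋ Q.
{A,V}: E⊥Q given {A,V} in G with E→· removed — back-door holds.

E→Q: minimal back-door set {A, V}.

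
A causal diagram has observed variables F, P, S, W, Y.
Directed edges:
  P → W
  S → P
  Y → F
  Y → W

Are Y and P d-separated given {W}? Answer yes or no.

No — Y and P are d-connected given {W}.

Bayes-Ball from Y | {W} reaches {F,P,S}.
P ∈ reach(Y|{W}) ⇒ Y ⊥̸ P | {W}.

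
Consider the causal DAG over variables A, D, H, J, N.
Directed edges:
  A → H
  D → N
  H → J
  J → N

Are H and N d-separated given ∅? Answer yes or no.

Bayes-Ball from H | ∅ reaches {A,J,N}.
N ∈ reach(H|∅) ⇒ H ⊥̸ N | ∅.

No — H and N are d-connected given ∅.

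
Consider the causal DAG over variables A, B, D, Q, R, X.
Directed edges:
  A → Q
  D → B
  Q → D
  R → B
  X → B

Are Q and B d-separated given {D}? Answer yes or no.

Yes — Q ⊥ B | {D}.

Bayes-Ball from Q | {D} reaches {A}.
B ∉ reach(Q|{D}) ⇒ Q ⊥ B | {D}.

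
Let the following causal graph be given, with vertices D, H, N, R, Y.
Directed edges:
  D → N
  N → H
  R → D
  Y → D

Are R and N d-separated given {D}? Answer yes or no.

Yes — R ⊥ N | {D}.

Bayes-Ball from R | {D} reaches {Y}.
N ∉ reach(R|{D}) ⇒ R ⊥ N | {D}.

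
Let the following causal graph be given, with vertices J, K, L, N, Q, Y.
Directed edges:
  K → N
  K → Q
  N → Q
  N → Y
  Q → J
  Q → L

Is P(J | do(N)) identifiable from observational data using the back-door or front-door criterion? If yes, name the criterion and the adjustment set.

desc(N)\{N}={J,L,Q,Y}; candidates ⊆ {K}.
size 0: {}; under {} N still reaches {J,K,L,Q} ∋ J.
{K}: N⊥J given {K} in G with N→· removed — back-door holds.
P(J|do(N)) = Σ_{K} P(J|N,K)·P(K).

P(J|do(N)): backdoor, adjust for {K}.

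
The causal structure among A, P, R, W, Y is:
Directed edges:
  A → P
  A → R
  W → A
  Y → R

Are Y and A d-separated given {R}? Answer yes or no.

Bayes-Ball from Y | {R} reaches {A,P,W}.
A ∈ reach(Y|{R}) ⇒ Y ⊥̸ A | {R}.

No — Y and A are d-connected given {R}.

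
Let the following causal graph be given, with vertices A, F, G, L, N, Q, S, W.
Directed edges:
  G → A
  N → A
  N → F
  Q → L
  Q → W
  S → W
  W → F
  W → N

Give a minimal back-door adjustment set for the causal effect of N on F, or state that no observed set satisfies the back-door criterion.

N→F: minimal back-door set {W}.

desc(N)\{N}={A,F}; candidates ⊆ {G,L,Q,S,W}.
size 0: {}; under {} N still reaches {F,L,Q,S,W} ∋ F.
{W}: N⊥F given {W} in G with N→· removed — back-door holds.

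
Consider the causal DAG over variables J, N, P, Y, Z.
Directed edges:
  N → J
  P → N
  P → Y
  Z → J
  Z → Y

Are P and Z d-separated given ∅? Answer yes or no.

Yes — P ⊥ Z | ∅.

Bayes-Ball from P | ∅ reaches {J,N,Y}.
Z ∉ reach(P|∅) ⇒ P ⊥ Z | ∅.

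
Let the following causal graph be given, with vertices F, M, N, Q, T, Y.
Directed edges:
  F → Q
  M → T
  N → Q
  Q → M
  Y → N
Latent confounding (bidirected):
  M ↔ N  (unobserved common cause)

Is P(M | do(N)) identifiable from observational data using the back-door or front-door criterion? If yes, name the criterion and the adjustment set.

P(M|do(N)): frontdoor, adjust for {Q}.

desc(N)\{N}={M,Q,T}; candidates ⊆ {F,Y}.
N↔M: latent back-door arc(s) into N.
size 0: {}; under {} N still reaches {M,T,Y} ∋ M.
size 1: {F}, {Y}; under {F} N still reaches {M,T,Y} ∋ M.
size 2: {F,Y}; under {F,Y} N still reaches {M,T} ∋ M.
N↔M cannot be blocked by any observed set — no back-door set.
{Q}: (i) intercepts every directed N→M path; (ii) no back-door N→{Q}; (iii) {N} blocks every back-door {Q}→M. Front-door holds.
P(M|do(N)) = Σ_{Q} P(Q|N) Σ_{N'} P(M|Q,N')P(N').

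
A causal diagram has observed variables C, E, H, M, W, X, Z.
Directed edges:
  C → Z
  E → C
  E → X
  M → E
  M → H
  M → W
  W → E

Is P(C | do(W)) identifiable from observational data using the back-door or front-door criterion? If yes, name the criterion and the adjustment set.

desc(W)\{W}={C,E,X,Z}; candidates ⊆ {H,M}.
size 0: {}; under {} W still reaches {C,E,H,M,X,Z} ∋ C.
{M}: W⊥C given {M} in G with W→· removed — back-door holds.
P(C|do(W)) = Σ_{M} P(C|W,M)·P(M).

P(C|do(W)): backdoor, adjust for {M}.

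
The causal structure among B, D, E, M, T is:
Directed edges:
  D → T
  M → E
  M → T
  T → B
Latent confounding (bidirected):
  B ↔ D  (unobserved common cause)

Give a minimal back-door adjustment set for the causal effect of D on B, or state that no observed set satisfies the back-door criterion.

desc(D)\{D}={B,T}; candidates ⊆ {E,M}.
D↔B: latent back-door arc(s) into D.
size 0: {}; under {} D still reaches {B} ∋ B.
size 1: {E}, {M}; under {E} D still reaches {B} ∋ B.
size 2: {E,M}; under {E,M} D still reaches {B} ∋ B.
D↔B cannot be blocked by any observed set — no back-door set.

D→B: no observed back-door set.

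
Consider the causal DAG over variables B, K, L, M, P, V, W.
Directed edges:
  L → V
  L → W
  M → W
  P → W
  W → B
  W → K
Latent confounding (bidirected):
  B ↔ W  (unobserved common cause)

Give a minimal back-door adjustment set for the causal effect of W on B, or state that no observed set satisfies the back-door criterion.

W→B: no observed back-door set.

desc(W)\{W}={B,K}; candidates ⊆ {L,M,P,V}.
W↔B: latent back-door arc(s) into W.
size 0: {}; under {} W still reaches {B,L,M,P,V} ∋ B.
size 1: {L}, {M}, {P} …(+1); under {L} W still reaches {B,M,P} ∋ B.
size 2: {L,M}, {L,P}, {L,V} …(+3); under {L,M} W still reaches {B,P} ∋ B.
W↔B cannot be blocked by any observed set — no back-door set.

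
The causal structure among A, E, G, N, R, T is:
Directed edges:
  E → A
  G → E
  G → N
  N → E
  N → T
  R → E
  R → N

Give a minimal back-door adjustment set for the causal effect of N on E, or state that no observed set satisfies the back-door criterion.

N→E: minimal back-door set {G, R}.

desc(N)\{N}={A,E,T}; candidates ⊆ {G,R}.
size 0: {}; under {} N still reaches {A,E,G,R} ∋ E.
size 1: {G}, {R}; under {G} N still reaches {A,E,R} ∋ E.
{G,R}: N⊥E given {G,R} in G with N→· removed — back-door holds.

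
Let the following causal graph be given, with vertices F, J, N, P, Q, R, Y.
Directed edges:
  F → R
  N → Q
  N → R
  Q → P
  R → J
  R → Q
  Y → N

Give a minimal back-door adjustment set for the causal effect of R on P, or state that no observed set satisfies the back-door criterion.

R→P: minimal back-door set {N}.

desc(R)\{R}={J,P,Q}; candidates ⊆ {F,N,Y}.
size 0: {}; under {} R still reaches {F,N,P,Q,Y} ∋ P.
{N}: R⊥P given {N} in G with R→· removed — back-door holds.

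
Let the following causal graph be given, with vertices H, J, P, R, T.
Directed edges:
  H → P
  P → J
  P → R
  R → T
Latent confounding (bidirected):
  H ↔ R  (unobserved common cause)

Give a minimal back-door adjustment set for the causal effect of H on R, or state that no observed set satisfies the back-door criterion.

desc(H)\{H}={J,P,R,T}; candidates ⊆ {—}.
H↔R: latent back-door arc(s) into H.
size 0: {}; under {} H still reaches {R,T} ∋ R.
H↔R cannot be blocked by any observed set — no back-door set.

H→R: no observed back-door set.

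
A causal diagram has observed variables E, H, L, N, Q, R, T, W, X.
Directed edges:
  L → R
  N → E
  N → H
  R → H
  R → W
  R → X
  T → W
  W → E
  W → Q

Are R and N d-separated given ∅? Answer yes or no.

Bayes-Ball from R | ∅ reaches {E,H,L,Q,W,X}.
N ∉ reach(R|∅) ⇒ R ⊥ N | ∅.

Yes — R ⊥ N | ∅.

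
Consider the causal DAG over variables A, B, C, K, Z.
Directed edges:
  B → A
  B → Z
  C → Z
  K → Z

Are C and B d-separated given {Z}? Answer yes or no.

Bayes-Ball from C | {Z} reaches {A,B,K}.
B ∈ reach(C|{Z}) ⇒ C ⊥̸ B | {Z}.

No — C and B are d-connected given {Z}.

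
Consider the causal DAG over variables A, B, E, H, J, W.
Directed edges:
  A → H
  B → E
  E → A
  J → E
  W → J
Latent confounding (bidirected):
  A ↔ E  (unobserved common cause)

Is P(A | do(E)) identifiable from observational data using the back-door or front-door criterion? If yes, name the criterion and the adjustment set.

P(A|do(E)): not identifiable (no BD/FD set).

desc(E)\{E}={A,H}; candidates ⊆ {B,J,W}.
E↔A: latent back-door arc(s) into E.
size 0: {}; under {} E still reaches {A,B,H,J,W} ∋ A.
size 1: {B}, {J}, {W}; under {B} E still reaches {A,H,J,W} ∋ A.
size 2: {B,J}, {B,W}, {J,W}; under {B,J} E still reaches {A,H} ∋ A.
E↔A cannot be blocked by any observed set — no back-door set.
No mediator lies on a directed E→…→A path.
Neither criterion identifies P(A|do(E)) in this graph.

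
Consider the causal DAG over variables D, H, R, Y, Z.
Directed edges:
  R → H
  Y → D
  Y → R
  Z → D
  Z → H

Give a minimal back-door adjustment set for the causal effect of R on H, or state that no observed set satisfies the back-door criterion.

desc(R)\{R}={H}; candidates ⊆ {D,Y,Z}.
∅: R⊥H given ∅ in G with R→· removed — back-door holds.

R→H: minimal back-door set ∅.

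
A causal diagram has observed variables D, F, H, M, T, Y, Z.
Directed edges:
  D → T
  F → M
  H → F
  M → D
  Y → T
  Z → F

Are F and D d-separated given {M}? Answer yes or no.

Bayes-Ball from F | {M} reaches {H,Z}.
D ∉ reach(F|{M}) ⇒ F ⊥ D | {M}.

Yes — F ⊥ D | {M}.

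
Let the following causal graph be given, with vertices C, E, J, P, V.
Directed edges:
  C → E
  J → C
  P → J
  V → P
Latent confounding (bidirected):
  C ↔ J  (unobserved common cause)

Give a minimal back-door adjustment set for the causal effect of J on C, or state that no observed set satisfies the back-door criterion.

desc(J)\{J}={C,E}; candidates ⊆ {P,V}.
J↔C: latent back-door arc(s) into J.
size 0: {}; under {} J still reaches {C,E,P,V} ∋ C.
size 1: {P}, {V}; under {P} J still reaches {C,E} ∋ C.
size 2: {P,V}; under {P,V} J still reaches {C,E} ∋ C.
J↔C cannot be blocked by any observed set — no back-door set.

J→C: no observed back-door set.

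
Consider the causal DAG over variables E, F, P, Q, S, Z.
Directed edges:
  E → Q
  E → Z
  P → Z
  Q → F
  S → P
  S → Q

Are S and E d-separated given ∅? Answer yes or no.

Bayes-Ball from S | ∅ reaches {F,P,Q,Z}.
E ∉ reach(S|∅) ⇒ S ⊥ E | ∅.

Yes — S ⊥ E | ∅.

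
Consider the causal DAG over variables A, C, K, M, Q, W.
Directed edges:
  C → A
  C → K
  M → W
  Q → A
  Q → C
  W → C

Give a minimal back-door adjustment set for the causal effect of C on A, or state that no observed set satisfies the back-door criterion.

C→A: minimal back-door set {Q}.

desc(C)\{C}={A,K}; candidates ⊆ {M,Q,W}.
size 0: {}; under {} C still reaches {A,M,Q,W} ∋ A.
{Q}: C⊥A given {Q} in G with C→· removed — back-door holds.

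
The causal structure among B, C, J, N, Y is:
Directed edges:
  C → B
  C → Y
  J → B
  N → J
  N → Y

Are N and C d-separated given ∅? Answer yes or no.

Yes — N ⊥ C | ∅.

Bayes-Ball from N | ∅ reaches {B,J,Y}.
C ∉ reach(N|∅) ⇒ N ⊥ C | ∅.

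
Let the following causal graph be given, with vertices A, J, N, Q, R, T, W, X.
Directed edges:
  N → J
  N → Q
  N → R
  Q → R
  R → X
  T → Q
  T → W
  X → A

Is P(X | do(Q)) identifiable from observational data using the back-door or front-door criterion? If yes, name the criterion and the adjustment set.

P(X|do(Q)): backdoor, adjust for {N}.

desc(Q)\{Q}={A,R,X}; candidates ⊆ {J,N,T,W}.
size 0: {}; under {} Q still reaches {A,J,N,R,T,W,X} ∋ X.
{N}: Q⊥X given {N} in G with Q→· removed — back-door holds.
P(X|do(Q)) = Σ_{N} P(X|Q,N)·P(N).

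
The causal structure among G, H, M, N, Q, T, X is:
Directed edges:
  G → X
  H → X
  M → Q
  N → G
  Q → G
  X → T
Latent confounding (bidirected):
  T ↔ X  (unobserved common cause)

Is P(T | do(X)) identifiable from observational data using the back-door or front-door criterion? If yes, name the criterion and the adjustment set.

P(T|do(X)): not identifiable (no BD/FD set).

desc(X)\{X}={T}; candidates ⊆ {G,H,M,N,Q}.
X↔T: latent back-door arc(s) into X.
size 0: {}; under {} X still reaches {G,H,M,N,Q,T} ∋ T.
size 1: {G}, {H}, {M} …(+2); under {G} X still reaches {H,T} ∋ T.
size 2: {G,H}, {G,M}, {G,N} …(+7); under {G,H} X still reaches {T} ∋ T.
X↔T cannot be blocked by any observed set — no back-door set.
No mediator lies on a directed X→…→T path.
Neither criterion identifies P(T|do(X)) in this graph.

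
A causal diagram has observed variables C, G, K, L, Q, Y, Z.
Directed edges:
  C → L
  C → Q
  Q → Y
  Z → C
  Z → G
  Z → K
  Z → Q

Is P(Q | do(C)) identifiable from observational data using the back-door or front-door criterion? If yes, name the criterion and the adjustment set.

desc(C)\{C}={L,Q,Y}; candidates ⊆ {G,K,Z}.
size 0: {}; under {} C still reaches {G,K,Q,Y,Z} ∋ Q.
{Z}: C⊥Q given {Z} in G with C→· removed — back-door holds.
P(Q|do(C)) = Σ_{Z} P(Q|C,Z)·P(Z).

P(Q|do(C)): backdoor, adjust for {Z}.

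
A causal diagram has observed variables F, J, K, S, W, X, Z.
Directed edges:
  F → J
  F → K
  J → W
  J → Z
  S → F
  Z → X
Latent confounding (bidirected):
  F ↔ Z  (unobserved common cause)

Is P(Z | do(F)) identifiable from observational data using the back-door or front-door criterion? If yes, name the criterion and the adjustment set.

desc(F)\{F}={J,K,W,X,Z}; candidates ⊆ {S}.
F↔Z: latent back-door arc(s) into F.
size 0: {}; under {} F still reaches {S,X,Z} ∋ Z.
size 1: {S}; under {S} F still reaches {X,Z} ∋ Z.
F↔Z cannot be blocked by any observed set — no back-door set.
{J}: (i) intercepts every directed F→Z path; (ii) no back-door F→{J}; (iii) {F} blocks every back-door {J}→Z. Front-door holds.
P(Z|do(F)) = Σ_{J} P(J|F) Σ_{F'} P(Z|J,F')P(F').

P(Z|do(F)): frontdoor, adjust for {J}.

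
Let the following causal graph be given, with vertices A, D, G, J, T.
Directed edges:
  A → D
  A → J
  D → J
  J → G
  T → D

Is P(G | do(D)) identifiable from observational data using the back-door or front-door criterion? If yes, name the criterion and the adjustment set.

desc(D)\{D}={G,J}; candidates ⊆ {A,T}.
size 0: {}; under {} D still reaches {A,G,J,T} ∋ G.
{A}: D⊥G given {A} in G with D→· removed — back-door holds.
P(G|do(D)) = Σ_{A} P(G|D,A)·P(A).

P(G|do(D)): backdoor, adjust for {A}.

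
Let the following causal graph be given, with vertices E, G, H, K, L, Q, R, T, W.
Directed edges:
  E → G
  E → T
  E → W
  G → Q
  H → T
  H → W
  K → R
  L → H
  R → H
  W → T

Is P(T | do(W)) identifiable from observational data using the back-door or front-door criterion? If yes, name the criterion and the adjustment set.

P(T|do(W)): backdoor, adjust for {E, H}.

desc(W)\{W}={T}; candidates ⊆ {E,G,H,K,L,Q,R}.
size 0: {}; under {} W still reaches {E,G,H,K,L,Q,R,T} ∋ T.
size 1: {E}, {G}, {H} …(+4); under {E} W still reaches {H,K,L,R,T} ∋ T.
{E,H}: W⊥T given {E,H} in G with W→· removed — back-door holds.
P(T|do(W)) = Σ_{E,H} P(T|W,E,H)·P(E,H).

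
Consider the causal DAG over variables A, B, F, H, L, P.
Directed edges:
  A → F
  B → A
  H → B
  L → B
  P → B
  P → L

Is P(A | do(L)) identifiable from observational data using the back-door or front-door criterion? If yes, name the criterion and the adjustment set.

desc(L)\{L}={A,B,F}; candidates ⊆ {H,P}.
size 0: {}; under {} L still reaches {A,B,F,P} ∋ A.
{P}: L⊥A given {P} in G with L→· removed — back-door holds.
P(A|do(L)) = Σ_{P} P(A|L,P)·P(P).

P(A|do(L)): backdoor, adjust for {P}.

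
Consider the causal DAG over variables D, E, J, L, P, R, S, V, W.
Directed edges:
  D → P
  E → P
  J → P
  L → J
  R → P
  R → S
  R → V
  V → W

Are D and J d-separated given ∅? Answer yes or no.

Bayes-Ball from D | ∅ reaches {P}.
J ∉ reach(D|∅) ⇒ D ⊥ J | ∅.

Yes — D ⊥ J | ∅.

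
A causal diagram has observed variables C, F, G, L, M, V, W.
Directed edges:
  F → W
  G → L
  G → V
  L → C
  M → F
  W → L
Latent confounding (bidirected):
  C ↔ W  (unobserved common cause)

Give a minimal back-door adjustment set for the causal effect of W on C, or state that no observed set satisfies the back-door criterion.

desc(W)\{W}={C,L}; candidates ⊆ {F,G,M,V}.
W↔C: latent back-door arc(s) into W.
size 0: {}; under {} W still reaches {C,F,M} ∋ C.
size 1: {F}, {G}, {M} …(+1); under {F} W still reaches {C} ∋ C.
size 2: {F,G}, {F,M}, {F,V} …(+3); under {F,G} W still reaches {C} ∋ C.
W↔C cannot be blocked by any observed set — no back-door set.

W→C: no observed back-door set.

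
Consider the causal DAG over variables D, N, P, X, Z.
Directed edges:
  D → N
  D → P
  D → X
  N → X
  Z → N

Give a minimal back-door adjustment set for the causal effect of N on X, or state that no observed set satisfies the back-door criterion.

desc(N)\{N}={X}; candidates ⊆ {D,P,Z}.
size 0: {}; under {} N still reaches {D,P,X,Z} ∋ X.
{D}: N⊥X given {D} in G with N→· removed — back-door holds.

N→X: minimal back-door set {D}.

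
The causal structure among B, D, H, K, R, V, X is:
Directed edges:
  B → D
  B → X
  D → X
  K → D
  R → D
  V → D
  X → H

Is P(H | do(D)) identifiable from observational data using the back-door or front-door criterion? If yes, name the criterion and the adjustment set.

desc(D)\{D}={H,X}; candidates ⊆ {B,K,R,V}.
size 0: {}; under {} D still reaches {B,H,K,R,V,X} ∋ H.
{B}: D⊥H given {B} in G with D→· removed — back-door holds.
P(H|do(D)) = Σ_{B} P(H|D,B)·P(B).

P(H|do(D)): backdoor, adjust for {B}.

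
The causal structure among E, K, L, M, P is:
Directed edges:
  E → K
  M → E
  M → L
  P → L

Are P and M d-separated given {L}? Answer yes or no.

No — P and M are d-connected given {L}.

Bayes-Ball from P | {L} reaches {E,K,M}.
M ∈ reach(P|{L}) ⇒ P ⊥̸ M | {L}.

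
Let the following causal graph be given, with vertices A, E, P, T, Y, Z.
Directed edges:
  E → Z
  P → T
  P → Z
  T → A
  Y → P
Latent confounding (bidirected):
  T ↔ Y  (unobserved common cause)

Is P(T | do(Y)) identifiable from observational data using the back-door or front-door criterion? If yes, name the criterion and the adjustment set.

P(T|do(Y)): frontdoor, adjust for {P}.

desc(Y)\{Y}={A,P,T,Z}; candidates ⊆ {E}.
Y↔T: latent back-door arc(s) into Y.
size 0: {}; under {} Y still reaches {A,T} ∋ T.
size 1: {E}; under {E} Y still reaches {A,T} ∋ T.
Y↔T cannot be blocked by any observed set — no back-door set.
{P}: (i) intercepts every directed Y→T path; (ii) no back-door Y→{P}; (iii) {Y} blocks every back-door {P}→T. Front-door holds.
P(T|do(Y)) = Σ_{P} P(P|Y) Σ_{Y'} P(T|P,Y')P(Y').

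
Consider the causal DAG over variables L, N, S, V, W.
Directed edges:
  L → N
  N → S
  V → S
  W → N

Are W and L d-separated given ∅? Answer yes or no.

Yes — W ⊥ L | ∅.

Bayes-Ball from W | ∅ reaches {N,S}.
L ∉ reach(W|∅) ⇒ W ⊥ L | ∅.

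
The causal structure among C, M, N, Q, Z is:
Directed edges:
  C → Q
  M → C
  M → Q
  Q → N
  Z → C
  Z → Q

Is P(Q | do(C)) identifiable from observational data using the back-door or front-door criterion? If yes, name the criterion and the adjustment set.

desc(C)\{C}={N,Q}; candidates ⊆ {M,Z}.
size 0: {}; under {} C still reaches {M,N,Q,Z} ∋ Q.
size 1: {M}, {Z}; under {M} C still reaches {N,Q,Z} ∋ Q.
{M,Z}: C⊥Q given {M,Z} in G with C→· removed — back-door holds.
P(Q|do(C)) = Σ_{M,Z} P(Q|C,M,Z)·P(M,Z).

P(Q|do(C)): backdoor, adjust for {M, Z}.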